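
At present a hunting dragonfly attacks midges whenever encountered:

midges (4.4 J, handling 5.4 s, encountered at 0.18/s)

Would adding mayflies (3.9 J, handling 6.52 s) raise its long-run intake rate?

Current rate: (0.18×4.4)/(1 + 0.18×5.4) = 0.4016 J/s.
Profitability of mayflies: 3.9/6.52 = 0.5982 J/s.
Since 0.5982 > R, including mayflies increases the long-run rate.

Yes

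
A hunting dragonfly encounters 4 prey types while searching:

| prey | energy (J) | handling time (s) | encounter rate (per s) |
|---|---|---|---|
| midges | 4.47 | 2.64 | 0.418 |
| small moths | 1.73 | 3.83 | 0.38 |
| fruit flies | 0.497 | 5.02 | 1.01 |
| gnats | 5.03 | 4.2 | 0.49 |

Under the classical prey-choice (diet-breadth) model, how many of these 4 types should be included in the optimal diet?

2

E/h in descending order: midges 1.69, gnats 1.2, small moths 0.452, fruit flies 0.099 J/s. The optimal diet is the largest prefix of this list for which every included type satisfies E_i/h_i > R on the types above it.
Rate on top 1: 0.8883. gnats: 1.2 > 0.8883 → include.
Rate on top 2: 1.041. small moths: 0.452 < 1.041 → exclude; stop.
Optimal diet: midges, gnats — 2 of 4 types.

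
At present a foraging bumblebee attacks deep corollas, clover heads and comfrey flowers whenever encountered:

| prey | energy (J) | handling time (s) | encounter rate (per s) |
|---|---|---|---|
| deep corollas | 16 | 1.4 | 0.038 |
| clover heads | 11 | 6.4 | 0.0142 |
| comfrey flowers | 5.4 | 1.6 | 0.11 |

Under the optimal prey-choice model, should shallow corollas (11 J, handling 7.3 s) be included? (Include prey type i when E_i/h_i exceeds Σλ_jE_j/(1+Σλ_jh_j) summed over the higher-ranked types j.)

Current rate: (0.038×16 + 0.0142×11 + 0.11×5.4)/(1 + 0.038×1.4 + 0.0142×6.4 + 0.11×1.6) = 1.029 J/s.
shallow corollas: E/h = 11/7.3 = 1.507 J/s.
Since 1.507 > R, including shallow corollas increases the long-run rate.

Yes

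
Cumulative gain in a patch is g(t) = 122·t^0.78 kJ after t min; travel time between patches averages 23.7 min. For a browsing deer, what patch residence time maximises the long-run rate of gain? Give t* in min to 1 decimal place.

Maximise g(t)/(T+t): set derivative to zero → g'(t)(T+t) = g(t).
g'(t) = 0.78·122·t^-0.22. Setting 0.78·122·t^-0.22 = 122·t^0.78/(23.7+t) gives 0.78(23.7+t) = t, so 0.22·t = 0.78×23.7.
t* = 0.78×23.7/0.22 = 84.03 min.

84.0 min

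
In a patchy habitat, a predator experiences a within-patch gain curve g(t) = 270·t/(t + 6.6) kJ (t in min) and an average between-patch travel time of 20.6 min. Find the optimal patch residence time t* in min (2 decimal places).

Optimal t* satisfies g'(t*) = g(t*)/(T + t*).
g'(t) = 270·6.6/(t + 6.6)². Setting 270·6.6/(t+6.6)² = 270t/[(t+6.6)(20.6+t)] gives 6.6(20.6+t) = t(t+6.6), so t² = 6.6×20.6 = 136.
t* = √136 = 11.66 min.

11.66 min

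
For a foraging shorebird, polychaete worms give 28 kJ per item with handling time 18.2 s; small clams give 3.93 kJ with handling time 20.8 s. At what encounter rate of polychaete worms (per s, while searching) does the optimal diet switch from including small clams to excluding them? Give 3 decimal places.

At the threshold, the rate on polychaete worms alone equals the profitability of small clams: λ·28/(1 + λ·18.2) = 3.93/20.8 = 0.1889.
Rearranging, λ(28 − 0.1889×18.2) = 0.1889, so λ = 0.1889/24.56 = 0.007693 per s.

0.008 per s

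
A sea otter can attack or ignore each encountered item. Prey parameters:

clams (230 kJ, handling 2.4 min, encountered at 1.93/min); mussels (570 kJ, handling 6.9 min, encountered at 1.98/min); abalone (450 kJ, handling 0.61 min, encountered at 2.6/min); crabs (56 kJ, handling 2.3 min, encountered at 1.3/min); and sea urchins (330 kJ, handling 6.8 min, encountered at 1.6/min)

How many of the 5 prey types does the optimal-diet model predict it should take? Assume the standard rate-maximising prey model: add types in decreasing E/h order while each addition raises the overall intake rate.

E/h in descending order: abalone 738, clams 95.8, mussels 82.6, sea urchins 48.5, crabs 24.3 kJ/min. The optimal diet is the largest prefix of this list for which every included type satisfies E_i/h_i > R on the types above it.
Rate on top 1: 452.4. clams: 95.8 < 452.4 → exclude; stop.
Optimal diet: abalone — 1 of 5 types.

1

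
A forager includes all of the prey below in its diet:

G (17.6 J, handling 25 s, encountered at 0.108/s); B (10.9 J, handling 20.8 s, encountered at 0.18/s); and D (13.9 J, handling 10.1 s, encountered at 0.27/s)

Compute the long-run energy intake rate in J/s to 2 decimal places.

0.75 J/s

R = Σλ_iE_i / (1 + Σλ_ih_i)
Numerator: 0.108×17.6 + 0.18×10.9 + 0.27×13.9 = 7.616
Denominator: 1 + 0.108×25 + 0.18×20.8 + 0.27×10.1 = 10.17
R = 7.616/10.17 = 0.7488 J/s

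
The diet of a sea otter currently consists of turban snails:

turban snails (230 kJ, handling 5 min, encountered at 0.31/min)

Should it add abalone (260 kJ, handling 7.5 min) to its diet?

Yes

Intake rate on the current diet: R = (0.31×230) / (1 + 0.31×5) = 71.3/2.55 = 27.96 kJ/min.
abalone: E/h = 260/7.5 = 34.67 kJ/min.
34.67 > 27.96, so adding abalone raises the average — include it.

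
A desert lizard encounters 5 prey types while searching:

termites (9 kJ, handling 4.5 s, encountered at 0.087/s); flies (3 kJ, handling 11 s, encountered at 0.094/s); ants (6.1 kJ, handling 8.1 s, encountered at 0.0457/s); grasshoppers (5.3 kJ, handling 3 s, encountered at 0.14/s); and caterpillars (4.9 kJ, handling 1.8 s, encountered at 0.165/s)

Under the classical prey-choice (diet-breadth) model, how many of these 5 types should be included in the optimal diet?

E/h in descending order: caterpillars 2.72, termites 2, grasshoppers 1.77, ants 0.753, flies 0.273 kJ/s. The optimal diet is the largest prefix of this list for which every included type satisfies E_i/h_i > R on the types above it.
Rate on top 1: 0.6234. termites: 2 > 0.6234 → include.
Rate on top 2: 0.9426. grasshoppers: 1.77 > 0.9426 → include.
Rate on top 3: 1.107. ants: 0.753 < 1.107 → exclude; stop.
Optimal diet: caterpillars, termites, grasshoppers — 3 of 5 types.

3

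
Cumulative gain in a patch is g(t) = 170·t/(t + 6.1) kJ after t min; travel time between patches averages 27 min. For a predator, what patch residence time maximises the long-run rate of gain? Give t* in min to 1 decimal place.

By the marginal value theorem, leave when the instantaneous gain rate g'(t) equals the habitat-wide average g(t)/(T + t).
g'(t) = 170·6.1/(t + 6.1)². Setting 170·6.1/(t+6.1)² = 170t/[(t+6.1)(27+t)] gives 6.1(27+t) = t(t+6.1), so t² = 6.1×27 = 164.7.
t* = √164.7 = 12.83 min.

12.8 min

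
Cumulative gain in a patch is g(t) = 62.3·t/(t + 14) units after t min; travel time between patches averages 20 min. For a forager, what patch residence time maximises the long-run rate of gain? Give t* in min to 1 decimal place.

Maximise g(t)/(T+t): set derivative to zero → g'(t)(T+t) = g(t).
g'(t) = 62.3·14/(t + 14)². Setting 62.3·14/(t+14)² = 62.3t/[(t+14)(20+t)] gives 14(20+t) = t(t+14), so t² = 14×20 = 280.
t* = √280 = 16.73 min.

16.7 min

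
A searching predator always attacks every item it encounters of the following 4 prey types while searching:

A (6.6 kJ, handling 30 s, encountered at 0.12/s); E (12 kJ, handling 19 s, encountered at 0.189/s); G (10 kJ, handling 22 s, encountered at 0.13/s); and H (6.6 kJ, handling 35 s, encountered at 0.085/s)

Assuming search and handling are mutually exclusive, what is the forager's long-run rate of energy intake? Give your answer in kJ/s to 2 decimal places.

0.35 kJ/s

R = Σλ_iE_i / (1 + Σλ_ih_i)
Numerator: 0.12×6.6 + 0.189×12 + 0.13×10 + 0.085×6.6 = 4.921
Denominator: 1 + 0.12×30 + 0.189×19 + 0.13×22 + 0.085×35 = 14.03
R = 4.921/14.03 = 0.3508 kJ/s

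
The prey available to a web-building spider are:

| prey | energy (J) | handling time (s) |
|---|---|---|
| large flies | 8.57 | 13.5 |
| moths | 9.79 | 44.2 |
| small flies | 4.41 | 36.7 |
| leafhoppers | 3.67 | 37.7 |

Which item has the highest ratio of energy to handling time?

large flies

In descending order of E/h:
large flies: 8.57/13.5 = 0.635 J/s
moths: 9.79/44.2 = 0.221 J/s
small flies: 4.41/36.7 = 0.12 J/s
leafhoppers: 3.67/37.7 = 0.0973 J/s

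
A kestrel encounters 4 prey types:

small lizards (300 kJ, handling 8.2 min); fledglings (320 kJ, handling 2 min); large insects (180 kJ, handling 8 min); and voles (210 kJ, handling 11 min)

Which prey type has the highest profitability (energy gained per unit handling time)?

fledglings

Profitability E/h (kJ/min): small lizards = 300/8.2 = 36.6, fledglings = 320/2 = 160, large insects = 180/8 = 22.5, voles = 210/11 = 19.1.
Ranked: fledglings > small lizards > large insects > voles.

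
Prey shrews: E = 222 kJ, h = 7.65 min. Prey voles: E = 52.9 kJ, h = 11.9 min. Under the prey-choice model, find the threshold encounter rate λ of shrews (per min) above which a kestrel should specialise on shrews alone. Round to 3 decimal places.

0.024 per min

At the threshold, the rate on shrews alone equals the profitability of voles: λ·222/(1 + λ·7.65) = 52.9/11.9 = 4.445.
Rearranging, λ(222 − 4.445×7.65) = 4.445, so λ = 4.445/188 = 0.02365 per min.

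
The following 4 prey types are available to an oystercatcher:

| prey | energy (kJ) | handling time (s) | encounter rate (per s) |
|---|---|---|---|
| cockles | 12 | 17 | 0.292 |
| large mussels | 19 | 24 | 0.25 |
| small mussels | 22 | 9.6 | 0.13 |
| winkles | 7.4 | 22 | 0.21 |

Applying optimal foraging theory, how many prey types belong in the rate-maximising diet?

1

Profitabilities (E/h, kJ/s): small mussels 2.29, large mussels 0.792, cockles 0.706, winkles 0.336. Add prey in this order while the next type's profitability exceeds the intake rate on those already taken.
Rate on top 1: 1.272. large mussels: 0.792 < 1.272 → exclude; stop.
Optimal diet: small mussels — 1 of 4 types.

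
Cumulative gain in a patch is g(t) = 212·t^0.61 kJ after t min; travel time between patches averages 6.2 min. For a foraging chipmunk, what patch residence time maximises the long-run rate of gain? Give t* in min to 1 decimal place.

9.7 min

Optimal t* satisfies g'(t*) = g(t*)/(T + t*).
g'(t) = 0.61·212·t^-0.39. Setting 0.61·212·t^-0.39 = 212·t^0.61/(6.2+t) gives 0.61(6.2+t) = t, so 0.39·t = 0.61×6.2.
t* = 0.61×6.2/0.39 = 9.697 min.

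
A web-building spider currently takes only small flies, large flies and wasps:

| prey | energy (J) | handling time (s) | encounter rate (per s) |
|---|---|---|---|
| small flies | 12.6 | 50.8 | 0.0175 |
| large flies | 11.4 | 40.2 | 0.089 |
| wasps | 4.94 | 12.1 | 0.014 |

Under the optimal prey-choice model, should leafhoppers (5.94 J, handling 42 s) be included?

No

On small flies, large flies and wasps alone, R = ΣλE/(1+Σλh) = 1.304/5.636 = 0.2314 J/s.
leafhoppers: E/h = 5.94/42 = 0.1414 J/s.
Since 0.1414 < R, time spent handling leafhoppers is better spent searching.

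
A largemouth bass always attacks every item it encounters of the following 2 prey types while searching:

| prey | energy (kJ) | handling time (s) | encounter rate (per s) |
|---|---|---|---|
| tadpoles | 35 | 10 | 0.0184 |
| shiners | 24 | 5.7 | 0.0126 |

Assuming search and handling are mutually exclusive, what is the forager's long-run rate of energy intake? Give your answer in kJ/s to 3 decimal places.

R = Σλ_iE_i / (1 + Σλ_ih_i)
Numerator: 0.0184×35 + 0.0126×24 = 0.9464
Denominator: 1 + 0.0184×10 + 0.0126×5.7 = 1.256
R = 0.9464/1.256 = 0.7536 kJ/s

0.754 kJ/s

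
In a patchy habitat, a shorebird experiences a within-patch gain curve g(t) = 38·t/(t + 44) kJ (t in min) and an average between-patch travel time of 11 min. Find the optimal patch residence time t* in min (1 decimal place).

22.0 min

By the marginal value theorem, leave when the instantaneous gain rate g'(t) equals the habitat-wide average g(t)/(T + t).
g'(t) = 38·44/(t + 44)². Setting 38·44/(t+44)² = 38t/[(t+44)(11+t)] gives 44(11+t) = t(t+44), so t² = 44×11 = 484.
t* = √484 = 22 min.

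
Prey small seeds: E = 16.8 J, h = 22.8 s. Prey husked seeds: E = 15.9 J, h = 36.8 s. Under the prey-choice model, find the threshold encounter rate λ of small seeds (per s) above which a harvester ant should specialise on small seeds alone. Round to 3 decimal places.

Drop husked seeds once their profitability E₂/h₂ falls below the rate achievable on small seeds alone: E₂/h₂ = λE₁/(1 + λh₁).
Solve for λ: λE₁h₂ = E₂(1 + λh₁) → λ(E₁h₂ − E₂h₁) = E₂ → λ = E₂/(E₁h₂ − E₂h₁).
λ = 15.9/(16.8×36.8 − 15.9×22.8) = 15.9/255.7 = 0.06218 per s.

0.062 per s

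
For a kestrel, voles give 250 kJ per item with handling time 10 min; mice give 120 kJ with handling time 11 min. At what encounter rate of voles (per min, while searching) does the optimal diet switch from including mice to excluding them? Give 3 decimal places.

0.077 per min

At the threshold, the rate on voles alone equals the profitability of mice: λ·250/(1 + λ·10) = 120/11 = 10.91.
Rearranging, λ(250 − 10.91×10) = 10.91, so λ = 10.91/140.9 = 0.07742 per min.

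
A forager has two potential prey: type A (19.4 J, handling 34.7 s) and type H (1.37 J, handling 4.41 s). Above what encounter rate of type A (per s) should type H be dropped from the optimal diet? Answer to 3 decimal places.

0.036 per s

The zero-one rule: include type H iff E₂/h₂ > λE₁/(1+λh₁). Equality gives the switch point.
λE₁h₂ = E₂ + λE₂h₁ ⇒ λ = E₂/(E₁h₂ − E₂h₁) = 1.37/(85.55 − 47.54) = 0.03604 per s.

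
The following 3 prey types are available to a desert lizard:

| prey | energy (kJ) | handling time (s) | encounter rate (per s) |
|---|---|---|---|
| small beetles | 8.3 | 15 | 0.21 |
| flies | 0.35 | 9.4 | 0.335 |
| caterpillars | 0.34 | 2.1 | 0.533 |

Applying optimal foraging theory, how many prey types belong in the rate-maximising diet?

Rank by E/h (kJ/s): small beetles 0.553, caterpillars 0.162, flies 0.0372. Include each in turn until the next type's E/h falls below the running intake rate.
Rate on top 1: 0.42. caterpillars: 0.162 < 0.42 → exclude; stop.
Optimal diet: small beetles — 1 of 3 types.

1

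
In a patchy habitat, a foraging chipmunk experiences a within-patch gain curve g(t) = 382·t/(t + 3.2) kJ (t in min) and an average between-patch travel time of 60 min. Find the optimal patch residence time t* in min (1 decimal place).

13.9 min

By the marginal value theorem, leave when the instantaneous gain rate g'(t) equals the habitat-wide average g(t)/(T + t).
g'(t) = 382·3.2/(t + 3.2)². Setting 382·3.2/(t+3.2)² = 382t/[(t+3.2)(60+t)] gives 3.2(60+t) = t(t+3.2), so t² = 3.2×60 = 192.
t* = √192 = 13.86 min.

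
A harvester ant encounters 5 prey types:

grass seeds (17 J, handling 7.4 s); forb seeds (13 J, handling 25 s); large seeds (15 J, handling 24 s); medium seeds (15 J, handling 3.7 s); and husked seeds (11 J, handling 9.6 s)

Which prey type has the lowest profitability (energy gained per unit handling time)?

Profitability E/h (J/s): grass seeds = 17/7.4 = 2.3, forb seeds = 13/25 = 0.52, large seeds = 15/24 = 0.625, medium seeds = 15/3.7 = 4.05, husked seeds = 11/9.6 = 1.15.
Ranked: medium seeds > grass seeds > husked seeds > large seeds > forb seeds.

forb seeds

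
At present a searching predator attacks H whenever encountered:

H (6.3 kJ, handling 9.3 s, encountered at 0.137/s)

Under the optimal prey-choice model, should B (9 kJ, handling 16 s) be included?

Intake rate on the current diet: R = (0.137×6.3) / (1 + 0.137×9.3) = 0.8631/2.274 = 0.3795 kJ/s.
B: E/h = 9/16 = 0.5625 kJ/s.
Since 0.5625 > R, including B increases the long-run rate.

Yes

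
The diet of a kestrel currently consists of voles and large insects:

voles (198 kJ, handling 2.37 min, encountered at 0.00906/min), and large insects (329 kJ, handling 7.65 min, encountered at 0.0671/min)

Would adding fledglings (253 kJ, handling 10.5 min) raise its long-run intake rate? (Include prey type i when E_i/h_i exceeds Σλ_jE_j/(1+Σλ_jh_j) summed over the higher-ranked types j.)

Yes

Intake rate on the current diet: R = (0.00906×198 + 0.0671×329) / (1 + 0.00906×2.37 + 0.0671×7.65) = 23.87/1.535 = 15.55 kJ/min.
fledglings: E/h = 253/10.5 = 24.1 kJ/min.
24.1 > 15.55, so adding fledglings raises the average — include it.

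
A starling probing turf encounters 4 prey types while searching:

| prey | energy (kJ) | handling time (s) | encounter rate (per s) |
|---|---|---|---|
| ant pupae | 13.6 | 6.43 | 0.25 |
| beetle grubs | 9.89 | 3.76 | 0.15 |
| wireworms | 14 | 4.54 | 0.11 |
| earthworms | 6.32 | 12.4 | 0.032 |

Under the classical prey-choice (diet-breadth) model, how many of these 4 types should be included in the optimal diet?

Profitabilities (E/h, kJ/s): wireworms 3.08, beetle grubs 2.63, ant pupae 2.12, earthworms 0.51. Add prey in this order while the next type's profitability exceeds the intake rate on those already taken.
Rate on top 1: 1.027. beetle grubs: 2.63 > 1.027 → include.
Rate on top 2: 1.465. ant pupae: 2.12 > 1.465 → include.
Rate on top 3: 1.75. earthworms: 0.51 < 1.75 → exclude; stop.
Optimal diet: wireworms, beetle grubs, ant pupae — 3 of 4 types.

3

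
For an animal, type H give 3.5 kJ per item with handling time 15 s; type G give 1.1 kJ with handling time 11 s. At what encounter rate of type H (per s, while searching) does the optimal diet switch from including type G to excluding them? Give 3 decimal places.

The zero-one rule: include type G iff E₂/h₂ > λE₁/(1+λh₁). Equality gives the switch point.
λE₁h₂ = E₂ + λE₂h₁ ⇒ λ = E₂/(E₁h₂ − E₂h₁) = 1.1/(38.5 − 16.5) = 0.05 per s.

0.050 per s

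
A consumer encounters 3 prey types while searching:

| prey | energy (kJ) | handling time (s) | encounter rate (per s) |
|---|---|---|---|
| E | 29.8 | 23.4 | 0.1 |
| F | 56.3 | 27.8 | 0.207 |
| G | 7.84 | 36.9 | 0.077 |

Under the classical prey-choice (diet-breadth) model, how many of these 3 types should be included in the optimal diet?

1

Rank by E/h (kJ/s): F 2.03, E 1.27, G 0.212. Include each in turn until the next type's E/h falls below the running intake rate.
Rate on top 1: 1.725. E: 1.27 < 1.725 → exclude; stop.
Optimal diet: F — 1 of 3 types.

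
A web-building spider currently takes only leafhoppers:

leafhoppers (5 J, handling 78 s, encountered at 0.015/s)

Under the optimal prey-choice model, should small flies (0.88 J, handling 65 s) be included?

No

On leafhoppers alone, R = ΣλE/(1+Σλh) = 0.075/2.17 = 0.03456 J/s.
Profitability of small flies: 0.88/65 = 0.01354 J/s.
0.01354 < 0.03456, so adding small flies would lower the average — exclude it.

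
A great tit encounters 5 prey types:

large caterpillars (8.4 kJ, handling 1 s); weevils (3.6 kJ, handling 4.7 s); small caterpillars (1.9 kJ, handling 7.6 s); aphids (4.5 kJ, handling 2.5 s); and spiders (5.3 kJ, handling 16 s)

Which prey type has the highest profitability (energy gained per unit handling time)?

large caterpillars

In descending order of E/h:
large caterpillars: 8.4/1 = 8.4 kJ/s
aphids: 4.5/2.5 = 1.8 kJ/s
weevils: 3.6/4.7 = 0.766 kJ/s
spiders: 5.3/16 = 0.331 kJ/s
small caterpillars: 1.9/7.6 = 0.25 kJ/s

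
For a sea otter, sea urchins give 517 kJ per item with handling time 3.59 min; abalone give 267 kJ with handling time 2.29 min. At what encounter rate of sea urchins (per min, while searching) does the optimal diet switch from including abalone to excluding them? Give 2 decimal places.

1.18 per min

Drop abalone once their profitability E₂/h₂ falls below the rate achievable on sea urchins alone: E₂/h₂ = λE₁/(1 + λh₁).
Solve for λ: λE₁h₂ = E₂(1 + λh₁) → λ(E₁h₂ − E₂h₁) = E₂ → λ = E₂/(E₁h₂ − E₂h₁).
λ = 267/(517×2.29 − 267×3.59) = 267/225.4 = 1.185 per min.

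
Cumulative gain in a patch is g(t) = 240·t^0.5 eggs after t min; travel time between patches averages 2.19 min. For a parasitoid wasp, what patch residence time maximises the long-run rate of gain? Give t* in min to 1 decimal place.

Optimal t* satisfies g'(t*) = g(t*)/(T + t*).
g'(t) = 0.5·240·t^-0.5. Setting 0.5·240·t^-0.5 = 240·t^0.5/(2.19+t) gives 0.5(2.19+t) = t, so 0.50·t = 0.5×2.19.
t* = 0.5×2.19/0.50 = 2.19 min.

2.2 min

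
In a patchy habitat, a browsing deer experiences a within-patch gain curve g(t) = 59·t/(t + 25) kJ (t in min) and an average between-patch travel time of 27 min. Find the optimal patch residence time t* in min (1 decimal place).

Maximise g(t)/(T+t): set derivative to zero → g'(t)(T+t) = g(t).
g'(t) = 59·25/(t + 25)². Setting 59·25/(t+25)² = 59t/[(t+25)(27+t)] gives 25(27+t) = t(t+25), so t² = 25×27 = 675.
t* = √675 = 25.98 min.

26.0 min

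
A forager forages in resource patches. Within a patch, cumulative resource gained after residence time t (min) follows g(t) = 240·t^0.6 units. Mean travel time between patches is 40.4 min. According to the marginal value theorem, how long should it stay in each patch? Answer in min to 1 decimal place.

60.6 min

By the marginal value theorem, leave when the instantaneous gain rate g'(t) equals the habitat-wide average g(t)/(T + t).
g'(t) = 0.6·240·t^-0.4. Setting 0.6·240·t^-0.4 = 240·t^0.6/(40.4+t) gives 0.6(40.4+t) = t, so 0.40·t = 0.6×40.4.
t* = 0.6×40.4/0.40 = 60.6 min.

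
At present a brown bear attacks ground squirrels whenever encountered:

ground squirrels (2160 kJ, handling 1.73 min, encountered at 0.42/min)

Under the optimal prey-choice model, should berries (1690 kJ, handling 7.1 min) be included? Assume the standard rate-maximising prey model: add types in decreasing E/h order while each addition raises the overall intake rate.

Current rate: (0.42×2160)/(1 + 0.42×1.73) = 525.4 kJ/min.
Profitability of berries: 1690/7.1 = 238 kJ/min.
238 < 525.4, so adding berries would lower the average — exclude it.

No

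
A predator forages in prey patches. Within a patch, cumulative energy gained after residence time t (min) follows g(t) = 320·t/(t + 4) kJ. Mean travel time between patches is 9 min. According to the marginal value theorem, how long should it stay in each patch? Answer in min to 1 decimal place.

6.0 min

Optimal t* satisfies g'(t*) = g(t*)/(T + t*).
g'(t) = 320·4/(t + 4)². Setting 320·4/(t+4)² = 320t/[(t+4)(9+t)] gives 4(9+t) = t(t+4), so t² = 4×9 = 36.
t* = √36 = 6 min.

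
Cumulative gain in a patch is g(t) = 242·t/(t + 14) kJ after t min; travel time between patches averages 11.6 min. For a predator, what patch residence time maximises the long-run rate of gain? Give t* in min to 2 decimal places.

By the marginal value theorem, leave when the instantaneous gain rate g'(t) equals the habitat-wide average g(t)/(T + t).
g'(t) = 242·14/(t + 14)². Setting 242·14/(t+14)² = 242t/[(t+14)(11.6+t)] gives 14(11.6+t) = t(t+14), so t² = 14×11.6 = 162.4.
t* = √162.4 = 12.74 min.

12.74 min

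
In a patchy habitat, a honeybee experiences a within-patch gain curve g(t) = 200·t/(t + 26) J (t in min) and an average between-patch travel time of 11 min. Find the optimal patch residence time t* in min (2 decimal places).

Optimal t* satisfies g'(t*) = g(t*)/(T + t*).
g'(t) = 200·26/(t + 26)². Setting 200·26/(t+26)² = 200t/[(t+26)(11+t)] gives 26(11+t) = t(t+26), so t² = 26×11 = 286.
t* = √286 = 16.91 min.

16.91 min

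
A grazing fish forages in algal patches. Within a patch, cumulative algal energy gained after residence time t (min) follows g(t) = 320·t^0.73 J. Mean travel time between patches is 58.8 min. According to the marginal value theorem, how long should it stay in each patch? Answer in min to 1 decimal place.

159.0 min

By the marginal value theorem, leave when the instantaneous gain rate g'(t) equals the habitat-wide average g(t)/(T + t).
g'(t) = 0.73·320·t^-0.27. Setting 0.73·320·t^-0.27 = 320·t^0.73/(58.8+t) gives 0.73(58.8+t) = t, so 0.27·t = 0.73×58.8.
t* = 0.73×58.8/0.27 = 159 min.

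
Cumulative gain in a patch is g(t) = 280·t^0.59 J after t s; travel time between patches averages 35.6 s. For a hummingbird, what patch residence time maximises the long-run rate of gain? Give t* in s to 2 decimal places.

By the marginal value theorem, leave when the instantaneous gain rate g'(t) equals the habitat-wide average g(t)/(T + t).
g'(t) = 0.59·280·t^-0.41. Setting 0.59·280·t^-0.41 = 280·t^0.59/(35.6+t) gives 0.59(35.6+t) = t, so 0.41·t = 0.59×35.6.
t* = 0.59×35.6/0.41 = 51.23 s.

51.23 s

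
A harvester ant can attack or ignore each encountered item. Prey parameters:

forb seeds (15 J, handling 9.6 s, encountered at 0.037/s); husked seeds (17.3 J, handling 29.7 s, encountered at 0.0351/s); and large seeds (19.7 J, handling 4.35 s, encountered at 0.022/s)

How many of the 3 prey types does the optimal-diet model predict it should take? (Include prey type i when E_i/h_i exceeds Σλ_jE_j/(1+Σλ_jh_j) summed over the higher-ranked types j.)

Profitabilities (E/h, J/s): large seeds 4.53, forb seeds 1.56, husked seeds 0.582. Add prey in this order while the next type's profitability exceeds the intake rate on those already taken.
Rate on top 1: 0.3955. forb seeds: 1.56 > 0.3955 → include.
Rate on top 2: 0.6812. husked seeds: 0.582 < 0.6812 → exclude; stop.
Optimal diet: large seeds, forb seeds — 2 of 3 types.

2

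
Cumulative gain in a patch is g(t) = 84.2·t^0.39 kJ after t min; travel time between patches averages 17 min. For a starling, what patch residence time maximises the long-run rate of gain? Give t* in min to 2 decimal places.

Maximise g(t)/(T+t): set derivative to zero → g'(t)(T+t) = g(t).
g'(t) = 0.39·84.2·t^-0.61. Setting 0.39·84.2·t^-0.61 = 84.2·t^0.39/(17+t) gives 0.39(17+t) = t, so 0.61·t = 0.39×17.
t* = 0.39×17/0.61 = 10.87 min.

10.87 min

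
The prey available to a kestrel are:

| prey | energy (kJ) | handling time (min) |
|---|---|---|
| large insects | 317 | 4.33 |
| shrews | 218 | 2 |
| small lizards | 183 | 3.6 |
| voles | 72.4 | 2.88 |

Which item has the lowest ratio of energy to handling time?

voles

Profitability E/h (kJ/min): large insects = 317/4.33 = 73.2, shrews = 218/2 = 109, small lizards = 183/3.6 = 50.8, voles = 72.4/2.88 = 25.1.
Ranked: shrews > large insects > small lizards > voles.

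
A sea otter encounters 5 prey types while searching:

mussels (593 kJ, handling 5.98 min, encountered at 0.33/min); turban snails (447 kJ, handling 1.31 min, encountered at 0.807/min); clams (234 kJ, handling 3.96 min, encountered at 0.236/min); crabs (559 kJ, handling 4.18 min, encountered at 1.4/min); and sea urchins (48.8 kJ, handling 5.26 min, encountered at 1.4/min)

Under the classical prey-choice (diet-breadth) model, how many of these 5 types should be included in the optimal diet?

1

E/h in descending order: turban snails 341, crabs 134, mussels 99.2, clams 59.1, sea urchins 9.28 kJ/min. The optimal diet is the largest prefix of this list for which every included type satisfies E_i/h_i > R on the types above it.
Rate on top 1: 175.4. crabs: 134 < 175.4 → exclude; stop.
Optimal diet: turban snails — 1 of 5 types.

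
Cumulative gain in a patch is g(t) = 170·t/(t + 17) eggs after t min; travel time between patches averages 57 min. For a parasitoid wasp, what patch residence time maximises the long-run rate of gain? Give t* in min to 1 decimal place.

31.1 min

By the marginal value theorem, leave when the instantaneous gain rate g'(t) equals the habitat-wide average g(t)/(T + t).
g'(t) = 170·17/(t + 17)². Setting 170·17/(t+17)² = 170t/[(t+17)(57+t)] gives 17(57+t) = t(t+17), so t² = 17×57 = 969.
t* = √969 = 31.13 min.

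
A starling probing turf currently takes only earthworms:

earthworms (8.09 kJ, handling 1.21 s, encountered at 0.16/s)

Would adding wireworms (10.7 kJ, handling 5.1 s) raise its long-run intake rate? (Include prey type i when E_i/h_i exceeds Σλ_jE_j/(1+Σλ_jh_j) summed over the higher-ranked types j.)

On earthworms alone, R = ΣλE/(1+Σλh) = 1.294/1.194 = 1.084 kJ/s.
wireworms: E/h = 10.7/5.1 = 2.098 kJ/s.
2.098 > 1.084, so adding wireworms raises the average — include it.

Yes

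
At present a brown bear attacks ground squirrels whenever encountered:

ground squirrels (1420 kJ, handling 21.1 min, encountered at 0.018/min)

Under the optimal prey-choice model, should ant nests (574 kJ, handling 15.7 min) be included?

Current rate: (0.018×1420)/(1 + 0.018×21.1) = 18.52 kJ/min.
Profitability of ant nests: 574/15.7 = 36.56 kJ/min.
Since 36.56 > R, including ant nests increases the long-run rate.

Yes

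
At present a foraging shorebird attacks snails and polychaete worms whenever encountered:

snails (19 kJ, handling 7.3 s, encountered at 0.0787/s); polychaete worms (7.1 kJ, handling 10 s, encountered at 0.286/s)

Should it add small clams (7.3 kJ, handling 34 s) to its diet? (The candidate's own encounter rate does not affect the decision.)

Intake rate on the current diet: R = (0.0787×19 + 0.286×7.1) / (1 + 0.0787×7.3 + 0.286×10) = 3.526/4.435 = 0.7951 kJ/s.
Profitability of small clams: 7.3/34 = 0.2147 kJ/s.
Since 0.2147 < R, time spent handling small clams is better spent searching.

No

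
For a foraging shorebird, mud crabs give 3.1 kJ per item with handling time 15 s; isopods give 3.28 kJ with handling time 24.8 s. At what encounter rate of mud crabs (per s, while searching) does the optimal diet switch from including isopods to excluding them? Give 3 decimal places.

The zero-one rule: include isopods iff E₂/h₂ > λE₁/(1+λh₁). Equality gives the switch point.
λE₁h₂ = E₂ + λE₂h₁ ⇒ λ = E₂/(E₁h₂ − E₂h₁) = 3.28/(76.88 − 49.2) = 0.1185 per s.

0.118 per s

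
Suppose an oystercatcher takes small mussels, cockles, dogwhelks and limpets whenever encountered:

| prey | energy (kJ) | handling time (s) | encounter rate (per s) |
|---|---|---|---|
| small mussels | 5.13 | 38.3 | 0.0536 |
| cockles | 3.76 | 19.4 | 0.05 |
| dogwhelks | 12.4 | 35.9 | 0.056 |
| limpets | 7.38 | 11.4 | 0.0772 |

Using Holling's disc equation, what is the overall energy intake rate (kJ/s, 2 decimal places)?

0.25 kJ/s

R = Σλ_iE_i / (1 + Σλ_ih_i)
Numerator: 0.0536×5.13 + 0.05×3.76 + 0.056×12.4 + 0.0772×7.38 = 1.727
Denominator: 1 + 0.0536×38.3 + 0.05×19.4 + 0.056×35.9 + 0.0772×11.4 = 6.913
R = 1.727/6.913 = 0.2498 kJ/s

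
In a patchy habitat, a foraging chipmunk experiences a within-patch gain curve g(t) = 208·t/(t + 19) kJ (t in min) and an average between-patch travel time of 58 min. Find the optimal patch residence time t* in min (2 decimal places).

33.20 min

Maximise g(t)/(T+t): set derivative to zero → g'(t)(T+t) = g(t).
g'(t) = 208·19/(t + 19)². Setting 208·19/(t+19)² = 208t/[(t+19)(58+t)] gives 19(58+t) = t(t+19), so t² = 19×58 = 1102.
t* = √1102 = 33.2 min.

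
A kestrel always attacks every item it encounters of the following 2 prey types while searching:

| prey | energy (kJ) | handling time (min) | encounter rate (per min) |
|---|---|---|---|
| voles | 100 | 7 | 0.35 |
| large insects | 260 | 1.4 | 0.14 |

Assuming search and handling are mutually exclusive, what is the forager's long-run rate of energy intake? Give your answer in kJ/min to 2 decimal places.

R = (0.35×100 + 0.14×260) / (1 + 0.35×7 + 0.14×1.4) = 71.4/3.646 = 19.58 kJ/min.

19.58 kJ/min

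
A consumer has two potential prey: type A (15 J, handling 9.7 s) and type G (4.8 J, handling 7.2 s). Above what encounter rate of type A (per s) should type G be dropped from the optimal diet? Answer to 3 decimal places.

At the threshold, the rate on type A alone equals the profitability of type G: λ·15/(1 + λ·9.7) = 4.8/7.2 = 0.6667.
Rearranging, λ(15 − 0.6667×9.7) = 0.6667, so λ = 0.6667/8.533 = 0.07812 per s.

0.078 per s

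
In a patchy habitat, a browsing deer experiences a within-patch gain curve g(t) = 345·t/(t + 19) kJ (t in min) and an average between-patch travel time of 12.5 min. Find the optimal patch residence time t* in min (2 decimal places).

15.41 min

Optimal t* satisfies g'(t*) = g(t*)/(T + t*).
g'(t) = 345·19/(t + 19)². Setting 345·19/(t+19)² = 345t/[(t+19)(12.5+t)] gives 19(12.5+t) = t(t+19), so t² = 19×12.5 = 237.5.
t* = √237.5 = 15.41 min.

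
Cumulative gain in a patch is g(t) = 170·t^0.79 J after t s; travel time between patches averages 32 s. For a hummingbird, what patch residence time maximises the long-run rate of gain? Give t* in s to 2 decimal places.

By the marginal value theorem, leave when the instantaneous gain rate g'(t) equals the habitat-wide average g(t)/(T + t).
g'(t) = 0.79·170·t^-0.21. Setting 0.79·170·t^-0.21 = 170·t^0.79/(32+t) gives 0.79(32+t) = t, so 0.21·t = 0.79×32.
t* = 0.79×32/0.21 = 120.4 s.

120.38 s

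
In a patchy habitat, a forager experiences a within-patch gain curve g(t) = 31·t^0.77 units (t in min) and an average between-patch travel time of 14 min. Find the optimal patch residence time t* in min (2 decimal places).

46.87 min

Maximise g(t)/(T+t): set derivative to zero → g'(t)(T+t) = g(t).
g'(t) = 0.77·31·t^-0.23. Setting 0.77·31·t^-0.23 = 31·t^0.77/(14+t) gives 0.77(14+t) = t, so 0.23·t = 0.77×14.
t* = 0.77×14/0.23 = 46.87 min.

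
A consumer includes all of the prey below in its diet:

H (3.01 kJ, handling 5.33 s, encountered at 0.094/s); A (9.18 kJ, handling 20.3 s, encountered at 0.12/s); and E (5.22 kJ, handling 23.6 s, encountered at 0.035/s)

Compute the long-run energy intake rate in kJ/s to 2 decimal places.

R = Σλ_iE_i / (1 + Σλ_ih_i)
Numerator: 0.094×3.01 + 0.12×9.18 + 0.035×5.22 = 1.567
Denominator: 1 + 0.094×5.33 + 0.12×20.3 + 0.035×23.6 = 4.763
R = 1.567/4.763 = 0.329 kJ/s

0.33 kJ/s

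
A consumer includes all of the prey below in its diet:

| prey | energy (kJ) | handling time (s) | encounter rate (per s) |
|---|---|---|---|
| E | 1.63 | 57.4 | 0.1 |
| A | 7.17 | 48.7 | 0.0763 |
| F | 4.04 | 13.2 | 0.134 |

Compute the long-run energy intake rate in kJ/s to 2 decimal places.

0.10 kJ/s

R = Σλ_iE_i / (1 + Σλ_ih_i)
Numerator: 0.1×1.63 + 0.0763×7.17 + 0.134×4.04 = 1.251
Denominator: 1 + 0.1×57.4 + 0.0763×48.7 + 0.134×13.2 = 12.22
R = 1.251/12.22 = 0.1024 kJ/s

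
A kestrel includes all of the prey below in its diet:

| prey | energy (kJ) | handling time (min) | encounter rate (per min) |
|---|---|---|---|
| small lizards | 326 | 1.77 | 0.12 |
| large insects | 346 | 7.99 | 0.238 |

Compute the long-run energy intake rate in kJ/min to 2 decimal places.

39.01 kJ/min

R = Σλ_iE_i / (1 + Σλ_ih_i)
Numerator: 0.12×326 + 0.238×346 = 121.5
Denominator: 1 + 0.12×1.77 + 0.238×7.99 = 3.114
R = 121.5/3.114 = 39.01 kJ/min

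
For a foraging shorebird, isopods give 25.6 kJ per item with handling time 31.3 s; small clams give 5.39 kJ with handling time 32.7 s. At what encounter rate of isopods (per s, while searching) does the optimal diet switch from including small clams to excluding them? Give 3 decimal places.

At the threshold, the rate on isopods alone equals the profitability of small clams: λ·25.6/(1 + λ·31.3) = 5.39/32.7 = 0.1648.
Rearranging, λ(25.6 − 0.1648×31.3) = 0.1648, so λ = 0.1648/20.44 = 0.008064 per s.

0.008 per s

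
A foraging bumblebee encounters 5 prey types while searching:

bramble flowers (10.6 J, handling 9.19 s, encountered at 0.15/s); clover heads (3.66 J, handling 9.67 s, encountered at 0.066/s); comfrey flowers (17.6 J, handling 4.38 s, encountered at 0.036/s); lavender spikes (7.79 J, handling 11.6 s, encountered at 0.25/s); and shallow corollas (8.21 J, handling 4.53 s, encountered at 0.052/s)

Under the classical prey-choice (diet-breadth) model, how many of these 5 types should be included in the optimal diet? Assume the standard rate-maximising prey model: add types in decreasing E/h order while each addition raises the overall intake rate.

Rank by E/h (J/s): comfrey flowers 4.02, shallow corollas 1.81, bramble flowers 1.15, lavender spikes 0.672, clover heads 0.378. Include each in turn until the next type's E/h falls below the running intake rate.
Rate on top 1: 0.5473. shallow corollas: 1.81 > 0.5473 → include.
Rate on top 2: 0.7612. bramble flowers: 1.15 > 0.7612 → include.
Rate on top 3: 0.9563. lavender spikes: 0.672 < 0.9563 → exclude; stop.
Optimal diet: comfrey flowers, shallow corollas, bramble flowers — 3 of 5 types.

3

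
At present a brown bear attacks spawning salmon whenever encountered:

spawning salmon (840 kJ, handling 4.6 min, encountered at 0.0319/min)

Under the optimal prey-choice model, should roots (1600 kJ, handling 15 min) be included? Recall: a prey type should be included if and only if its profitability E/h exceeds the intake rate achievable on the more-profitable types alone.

Yes

Intake rate on the current diet: R = (0.0319×840) / (1 + 0.0319×4.6) = 26.8/1.147 = 23.37 kJ/min.
Profitability of roots: 1600/15 = 106.7 kJ/min.
Since 106.7 > R, including roots increases the long-run rate.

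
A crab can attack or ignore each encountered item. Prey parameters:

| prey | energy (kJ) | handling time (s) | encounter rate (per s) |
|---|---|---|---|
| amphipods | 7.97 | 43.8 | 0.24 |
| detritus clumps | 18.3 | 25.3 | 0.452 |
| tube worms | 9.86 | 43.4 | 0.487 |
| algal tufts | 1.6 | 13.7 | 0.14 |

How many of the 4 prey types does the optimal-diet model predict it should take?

1

Profitabilities (E/h, kJ/s): detritus clumps 0.723, tube worms 0.227, amphipods 0.182, algal tufts 0.117. Add prey in this order while the next type's profitability exceeds the intake rate on those already taken.
Rate on top 1: 0.6652. tube worms: 0.227 < 0.6652 → exclude; stop.
Optimal diet: detritus clumps — 1 of 4 types.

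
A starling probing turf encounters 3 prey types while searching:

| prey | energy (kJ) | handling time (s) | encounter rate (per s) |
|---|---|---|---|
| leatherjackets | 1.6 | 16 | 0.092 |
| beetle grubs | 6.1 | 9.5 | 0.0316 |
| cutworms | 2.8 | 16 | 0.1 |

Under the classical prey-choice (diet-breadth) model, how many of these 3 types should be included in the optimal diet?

Rank by E/h (kJ/s): beetle grubs 0.642, cutworms 0.175, leatherjackets 0.1. Include each in turn until the next type's E/h falls below the running intake rate.
Rate on top 1: 0.1483. cutworms: 0.175 > 0.1483 → include.
Rate on top 2: 0.163. leatherjackets: 0.1 < 0.163 → exclude; stop.
Optimal diet: beetle grubs, cutworms — 2 of 3 types.

2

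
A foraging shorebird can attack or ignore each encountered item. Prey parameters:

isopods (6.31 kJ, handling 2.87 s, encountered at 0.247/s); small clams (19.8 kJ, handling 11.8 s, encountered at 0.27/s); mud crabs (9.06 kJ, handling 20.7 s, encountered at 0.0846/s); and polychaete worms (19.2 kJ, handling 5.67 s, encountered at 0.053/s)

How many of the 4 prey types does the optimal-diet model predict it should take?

E/h in descending order: polychaete worms 3.39, isopods 2.2, small clams 1.68, mud crabs 0.438 kJ/s. The optimal diet is the largest prefix of this list for which every included type satisfies E_i/h_i > R on the types above it.
Rate on top 1: 0.7825. isopods: 2.2 > 0.7825 → include.
Rate on top 2: 1.282. small clams: 1.68 > 1.282 → include.
Rate on top 3: 1.525. mud crabs: 0.438 < 1.525 → exclude; stop.
Optimal diet: polychaete worms, isopods, small clams — 3 of 4 types.

3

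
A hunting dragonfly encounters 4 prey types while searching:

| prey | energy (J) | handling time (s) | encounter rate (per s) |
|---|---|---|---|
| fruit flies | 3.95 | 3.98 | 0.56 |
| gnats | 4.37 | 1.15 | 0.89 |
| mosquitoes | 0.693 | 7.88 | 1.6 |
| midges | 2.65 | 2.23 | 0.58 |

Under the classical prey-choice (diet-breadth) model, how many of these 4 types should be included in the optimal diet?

Profitabilities (E/h, J/s): gnats 3.8, midges 1.19, fruit flies 0.992, mosquitoes 0.0879. Add prey in this order while the next type's profitability exceeds the intake rate on those already taken.
Rate on top 1: 1.922. midges: 1.19 < 1.922 → exclude; stop.
Optimal diet: gnats — 1 of 4 types.

1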